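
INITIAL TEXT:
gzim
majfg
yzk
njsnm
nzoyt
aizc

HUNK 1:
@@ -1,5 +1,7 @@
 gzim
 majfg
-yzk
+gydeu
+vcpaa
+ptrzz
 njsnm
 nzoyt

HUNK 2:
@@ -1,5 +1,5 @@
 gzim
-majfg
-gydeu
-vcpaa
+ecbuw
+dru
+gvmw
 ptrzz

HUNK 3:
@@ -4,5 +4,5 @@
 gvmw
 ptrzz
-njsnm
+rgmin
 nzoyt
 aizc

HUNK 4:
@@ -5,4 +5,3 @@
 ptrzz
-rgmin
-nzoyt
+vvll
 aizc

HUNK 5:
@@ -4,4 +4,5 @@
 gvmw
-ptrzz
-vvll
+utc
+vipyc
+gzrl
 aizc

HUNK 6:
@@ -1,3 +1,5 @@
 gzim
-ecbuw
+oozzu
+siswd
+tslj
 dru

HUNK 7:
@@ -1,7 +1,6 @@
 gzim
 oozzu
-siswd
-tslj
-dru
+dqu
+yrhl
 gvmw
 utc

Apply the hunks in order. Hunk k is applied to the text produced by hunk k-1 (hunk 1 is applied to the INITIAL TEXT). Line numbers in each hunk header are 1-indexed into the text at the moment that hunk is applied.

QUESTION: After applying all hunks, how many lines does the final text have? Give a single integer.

Hunk 1: at line 1 remove [yzk] add [gydeu,vcpaa,ptrzz] -> 8 lines: gzim majfg gydeu vcpaa ptrzz njsnm nzoyt aizc
Hunk 2: at line 1 remove [majfg,gydeu,vcpaa] add [ecbuw,dru,gvmw] -> 8 lines: gzim ecbuw dru gvmw ptrzz njsnm nzoyt aizc
Hunk 3: at line 4 remove [njsnm] add [rgmin] -> 8 lines: gzim ecbuw dru gvmw ptrzz rgmin nzoyt aizc
Hunk 4: at line 5 remove [rgmin,nzoyt] add [vvll] -> 7 lines: gzim ecbuw dru gvmw ptrzz vvll aizc
Hunk 5: at line 4 remove [ptrzz,vvll] add [utc,vipyc,gzrl] -> 8 lines: gzim ecbuw dru gvmw utc vipyc gzrl aizc
Hunk 6: at line 1 remove [ecbuw] add [oozzu,siswd,tslj] -> 10 lines: gzim oozzu siswd tslj dru gvmw utc vipyc gzrl aizc
Hunk 7: at line 1 remove [siswd,tslj,dru] add [dqu,yrhl] -> 9 lines: gzim oozzu dqu yrhl gvmw utc vipyc gzrl aizc
Final line count: 9

Answer: 9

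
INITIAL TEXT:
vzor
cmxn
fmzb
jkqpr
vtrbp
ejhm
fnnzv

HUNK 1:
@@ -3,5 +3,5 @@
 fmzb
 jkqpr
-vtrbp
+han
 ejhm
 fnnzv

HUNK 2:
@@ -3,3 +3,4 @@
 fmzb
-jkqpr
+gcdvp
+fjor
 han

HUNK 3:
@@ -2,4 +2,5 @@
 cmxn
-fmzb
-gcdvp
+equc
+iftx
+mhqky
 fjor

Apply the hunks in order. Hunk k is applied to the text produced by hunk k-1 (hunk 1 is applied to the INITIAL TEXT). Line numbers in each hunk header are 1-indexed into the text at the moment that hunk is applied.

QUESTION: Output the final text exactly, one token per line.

Hunk 1: at line 3 remove [vtrbp] add [han] -> 7 lines: vzor cmxn fmzb jkqpr han ejhm fnnzv
Hunk 2: at line 3 remove [jkqpr] add [gcdvp,fjor] -> 8 lines: vzor cmxn fmzb gcdvp fjor han ejhm fnnzv
Hunk 3: at line 2 remove [fmzb,gcdvp] add [equc,iftx,mhqky] -> 9 lines: vzor cmxn equc iftx mhqky fjor han ejhm fnnzv

Answer: vzor
cmxn
equc
iftx
mhqky
fjor
han
ejhm
fnnzv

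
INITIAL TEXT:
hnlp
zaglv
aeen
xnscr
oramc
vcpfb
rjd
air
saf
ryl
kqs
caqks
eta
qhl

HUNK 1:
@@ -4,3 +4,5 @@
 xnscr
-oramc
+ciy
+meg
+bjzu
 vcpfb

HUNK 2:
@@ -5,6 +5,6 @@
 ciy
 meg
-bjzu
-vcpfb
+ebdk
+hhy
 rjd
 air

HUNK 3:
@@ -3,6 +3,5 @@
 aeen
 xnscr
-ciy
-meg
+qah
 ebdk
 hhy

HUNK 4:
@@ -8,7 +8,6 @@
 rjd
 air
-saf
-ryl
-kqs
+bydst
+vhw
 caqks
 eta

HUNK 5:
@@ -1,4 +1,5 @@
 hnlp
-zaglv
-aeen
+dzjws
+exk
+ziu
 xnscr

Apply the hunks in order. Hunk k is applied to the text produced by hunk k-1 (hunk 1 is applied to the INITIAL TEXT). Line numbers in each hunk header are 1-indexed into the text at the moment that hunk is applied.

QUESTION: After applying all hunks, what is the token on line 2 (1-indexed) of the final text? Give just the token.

Answer: dzjws

Derivation:
Hunk 1: at line 4 remove [oramc] add [ciy,meg,bjzu] -> 16 lines: hnlp zaglv aeen xnscr ciy meg bjzu vcpfb rjd air saf ryl kqs caqks eta qhl
Hunk 2: at line 5 remove [bjzu,vcpfb] add [ebdk,hhy] -> 16 lines: hnlp zaglv aeen xnscr ciy meg ebdk hhy rjd air saf ryl kqs caqks eta qhl
Hunk 3: at line 3 remove [ciy,meg] add [qah] -> 15 lines: hnlp zaglv aeen xnscr qah ebdk hhy rjd air saf ryl kqs caqks eta qhl
Hunk 4: at line 8 remove [saf,ryl,kqs] add [bydst,vhw] -> 14 lines: hnlp zaglv aeen xnscr qah ebdk hhy rjd air bydst vhw caqks eta qhl
Hunk 5: at line 1 remove [zaglv,aeen] add [dzjws,exk,ziu] -> 15 lines: hnlp dzjws exk ziu xnscr qah ebdk hhy rjd air bydst vhw caqks eta qhl
Final line 2: dzjws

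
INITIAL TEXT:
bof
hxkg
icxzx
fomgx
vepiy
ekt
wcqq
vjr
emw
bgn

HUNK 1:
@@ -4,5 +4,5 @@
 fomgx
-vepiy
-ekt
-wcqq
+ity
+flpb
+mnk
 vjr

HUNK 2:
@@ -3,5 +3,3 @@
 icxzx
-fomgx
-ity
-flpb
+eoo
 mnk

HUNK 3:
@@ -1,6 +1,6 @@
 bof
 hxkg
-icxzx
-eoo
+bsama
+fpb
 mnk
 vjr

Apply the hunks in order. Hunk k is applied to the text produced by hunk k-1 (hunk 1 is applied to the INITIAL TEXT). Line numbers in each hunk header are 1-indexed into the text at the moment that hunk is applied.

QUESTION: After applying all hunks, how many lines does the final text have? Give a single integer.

Hunk 1: at line 4 remove [vepiy,ekt,wcqq] add [ity,flpb,mnk] -> 10 lines: bof hxkg icxzx fomgx ity flpb mnk vjr emw bgn
Hunk 2: at line 3 remove [fomgx,ity,flpb] add [eoo] -> 8 lines: bof hxkg icxzx eoo mnk vjr emw bgn
Hunk 3: at line 1 remove [icxzx,eoo] add [bsama,fpb] -> 8 lines: bof hxkg bsama fpb mnk vjr emw bgn
Final line count: 8

Answer: 8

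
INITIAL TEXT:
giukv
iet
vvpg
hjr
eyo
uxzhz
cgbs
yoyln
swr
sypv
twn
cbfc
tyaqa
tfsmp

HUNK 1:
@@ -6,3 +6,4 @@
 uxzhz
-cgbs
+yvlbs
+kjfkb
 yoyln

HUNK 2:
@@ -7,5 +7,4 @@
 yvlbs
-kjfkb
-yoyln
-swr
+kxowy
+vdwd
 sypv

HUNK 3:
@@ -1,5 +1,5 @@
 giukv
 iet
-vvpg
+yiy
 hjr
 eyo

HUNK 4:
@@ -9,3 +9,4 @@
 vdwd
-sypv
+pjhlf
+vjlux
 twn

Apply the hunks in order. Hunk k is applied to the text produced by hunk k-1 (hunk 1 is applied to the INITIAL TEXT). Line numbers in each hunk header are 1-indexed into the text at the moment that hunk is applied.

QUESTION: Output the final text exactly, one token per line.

Hunk 1: at line 6 remove [cgbs] add [yvlbs,kjfkb] -> 15 lines: giukv iet vvpg hjr eyo uxzhz yvlbs kjfkb yoyln swr sypv twn cbfc tyaqa tfsmp
Hunk 2: at line 7 remove [kjfkb,yoyln,swr] add [kxowy,vdwd] -> 14 lines: giukv iet vvpg hjr eyo uxzhz yvlbs kxowy vdwd sypv twn cbfc tyaqa tfsmp
Hunk 3: at line 1 remove [vvpg] add [yiy] -> 14 lines: giukv iet yiy hjr eyo uxzhz yvlbs kxowy vdwd sypv twn cbfc tyaqa tfsmp
Hunk 4: at line 9 remove [sypv] add [pjhlf,vjlux] -> 15 lines: giukv iet yiy hjr eyo uxzhz yvlbs kxowy vdwd pjhlf vjlux twn cbfc tyaqa tfsmp

Answer: giukv
iet
yiy
hjr
eyo
uxzhz
yvlbs
kxowy
vdwd
pjhlf
vjlux
twn
cbfc
tyaqa
tfsmp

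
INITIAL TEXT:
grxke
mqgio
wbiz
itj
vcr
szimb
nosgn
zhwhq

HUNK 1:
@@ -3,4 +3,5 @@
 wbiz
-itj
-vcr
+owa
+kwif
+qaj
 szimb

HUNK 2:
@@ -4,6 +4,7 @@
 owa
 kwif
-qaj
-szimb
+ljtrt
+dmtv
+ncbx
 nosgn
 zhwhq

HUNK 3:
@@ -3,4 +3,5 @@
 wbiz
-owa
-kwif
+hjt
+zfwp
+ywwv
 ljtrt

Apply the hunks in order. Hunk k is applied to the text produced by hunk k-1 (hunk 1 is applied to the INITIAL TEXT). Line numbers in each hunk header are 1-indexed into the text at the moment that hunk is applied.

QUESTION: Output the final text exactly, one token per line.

Hunk 1: at line 3 remove [itj,vcr] add [owa,kwif,qaj] -> 9 lines: grxke mqgio wbiz owa kwif qaj szimb nosgn zhwhq
Hunk 2: at line 4 remove [qaj,szimb] add [ljtrt,dmtv,ncbx] -> 10 lines: grxke mqgio wbiz owa kwif ljtrt dmtv ncbx nosgn zhwhq
Hunk 3: at line 3 remove [owa,kwif] add [hjt,zfwp,ywwv] -> 11 lines: grxke mqgio wbiz hjt zfwp ywwv ljtrt dmtv ncbx nosgn zhwhq

Answer: grxke
mqgio
wbiz
hjt
zfwp
ywwv
ljtrt
dmtv
ncbx
nosgn
zhwhq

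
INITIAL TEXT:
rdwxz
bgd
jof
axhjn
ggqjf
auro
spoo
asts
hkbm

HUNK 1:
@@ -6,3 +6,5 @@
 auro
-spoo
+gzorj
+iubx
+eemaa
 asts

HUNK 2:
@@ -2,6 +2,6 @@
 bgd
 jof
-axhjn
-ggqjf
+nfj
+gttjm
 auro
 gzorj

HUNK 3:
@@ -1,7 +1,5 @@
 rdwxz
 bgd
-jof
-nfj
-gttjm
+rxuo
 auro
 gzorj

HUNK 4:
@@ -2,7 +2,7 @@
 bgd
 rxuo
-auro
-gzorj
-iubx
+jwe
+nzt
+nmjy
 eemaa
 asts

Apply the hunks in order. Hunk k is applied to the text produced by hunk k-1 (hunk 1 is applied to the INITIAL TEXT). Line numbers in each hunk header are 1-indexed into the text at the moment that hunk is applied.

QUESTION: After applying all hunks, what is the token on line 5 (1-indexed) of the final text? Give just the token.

Answer: nzt

Derivation:
Hunk 1: at line 6 remove [spoo] add [gzorj,iubx,eemaa] -> 11 lines: rdwxz bgd jof axhjn ggqjf auro gzorj iubx eemaa asts hkbm
Hunk 2: at line 2 remove [axhjn,ggqjf] add [nfj,gttjm] -> 11 lines: rdwxz bgd jof nfj gttjm auro gzorj iubx eemaa asts hkbm
Hunk 3: at line 1 remove [jof,nfj,gttjm] add [rxuo] -> 9 lines: rdwxz bgd rxuo auro gzorj iubx eemaa asts hkbm
Hunk 4: at line 2 remove [auro,gzorj,iubx] add [jwe,nzt,nmjy] -> 9 lines: rdwxz bgd rxuo jwe nzt nmjy eemaa asts hkbm
Final line 5: nzt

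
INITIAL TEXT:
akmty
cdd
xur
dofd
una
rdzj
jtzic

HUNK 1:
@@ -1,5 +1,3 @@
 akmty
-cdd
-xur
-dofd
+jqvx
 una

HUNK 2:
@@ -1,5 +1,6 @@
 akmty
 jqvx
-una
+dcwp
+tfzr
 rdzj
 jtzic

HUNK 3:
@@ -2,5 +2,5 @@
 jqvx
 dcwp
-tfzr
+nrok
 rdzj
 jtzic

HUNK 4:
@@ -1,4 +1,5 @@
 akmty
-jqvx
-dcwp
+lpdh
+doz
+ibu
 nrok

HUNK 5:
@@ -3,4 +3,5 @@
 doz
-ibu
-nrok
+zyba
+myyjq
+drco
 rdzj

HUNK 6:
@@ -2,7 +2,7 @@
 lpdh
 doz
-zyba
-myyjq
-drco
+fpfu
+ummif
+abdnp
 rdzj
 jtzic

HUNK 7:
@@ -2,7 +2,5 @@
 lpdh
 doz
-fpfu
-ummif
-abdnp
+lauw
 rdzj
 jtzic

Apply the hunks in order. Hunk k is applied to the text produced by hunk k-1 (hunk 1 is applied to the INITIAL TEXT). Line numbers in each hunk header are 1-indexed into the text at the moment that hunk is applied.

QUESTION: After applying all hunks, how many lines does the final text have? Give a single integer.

Hunk 1: at line 1 remove [cdd,xur,dofd] add [jqvx] -> 5 lines: akmty jqvx una rdzj jtzic
Hunk 2: at line 1 remove [una] add [dcwp,tfzr] -> 6 lines: akmty jqvx dcwp tfzr rdzj jtzic
Hunk 3: at line 2 remove [tfzr] add [nrok] -> 6 lines: akmty jqvx dcwp nrok rdzj jtzic
Hunk 4: at line 1 remove [jqvx,dcwp] add [lpdh,doz,ibu] -> 7 lines: akmty lpdh doz ibu nrok rdzj jtzic
Hunk 5: at line 3 remove [ibu,nrok] add [zyba,myyjq,drco] -> 8 lines: akmty lpdh doz zyba myyjq drco rdzj jtzic
Hunk 6: at line 2 remove [zyba,myyjq,drco] add [fpfu,ummif,abdnp] -> 8 lines: akmty lpdh doz fpfu ummif abdnp rdzj jtzic
Hunk 7: at line 2 remove [fpfu,ummif,abdnp] add [lauw] -> 6 lines: akmty lpdh doz lauw rdzj jtzic
Final line count: 6

Answer: 6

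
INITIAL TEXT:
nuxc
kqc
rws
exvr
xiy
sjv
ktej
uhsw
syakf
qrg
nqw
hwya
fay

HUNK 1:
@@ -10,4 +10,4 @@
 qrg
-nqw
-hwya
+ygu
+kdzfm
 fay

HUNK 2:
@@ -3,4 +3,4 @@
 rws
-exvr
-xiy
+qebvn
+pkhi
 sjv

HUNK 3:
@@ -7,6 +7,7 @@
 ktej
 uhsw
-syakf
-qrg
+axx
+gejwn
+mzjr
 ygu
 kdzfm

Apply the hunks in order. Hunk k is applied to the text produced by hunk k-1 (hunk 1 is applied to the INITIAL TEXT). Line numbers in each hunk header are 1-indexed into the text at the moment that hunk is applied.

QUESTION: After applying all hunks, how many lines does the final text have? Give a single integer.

Hunk 1: at line 10 remove [nqw,hwya] add [ygu,kdzfm] -> 13 lines: nuxc kqc rws exvr xiy sjv ktej uhsw syakf qrg ygu kdzfm fay
Hunk 2: at line 3 remove [exvr,xiy] add [qebvn,pkhi] -> 13 lines: nuxc kqc rws qebvn pkhi sjv ktej uhsw syakf qrg ygu kdzfm fay
Hunk 3: at line 7 remove [syakf,qrg] add [axx,gejwn,mzjr] -> 14 lines: nuxc kqc rws qebvn pkhi sjv ktej uhsw axx gejwn mzjr ygu kdzfm fay
Final line count: 14

Answer: 14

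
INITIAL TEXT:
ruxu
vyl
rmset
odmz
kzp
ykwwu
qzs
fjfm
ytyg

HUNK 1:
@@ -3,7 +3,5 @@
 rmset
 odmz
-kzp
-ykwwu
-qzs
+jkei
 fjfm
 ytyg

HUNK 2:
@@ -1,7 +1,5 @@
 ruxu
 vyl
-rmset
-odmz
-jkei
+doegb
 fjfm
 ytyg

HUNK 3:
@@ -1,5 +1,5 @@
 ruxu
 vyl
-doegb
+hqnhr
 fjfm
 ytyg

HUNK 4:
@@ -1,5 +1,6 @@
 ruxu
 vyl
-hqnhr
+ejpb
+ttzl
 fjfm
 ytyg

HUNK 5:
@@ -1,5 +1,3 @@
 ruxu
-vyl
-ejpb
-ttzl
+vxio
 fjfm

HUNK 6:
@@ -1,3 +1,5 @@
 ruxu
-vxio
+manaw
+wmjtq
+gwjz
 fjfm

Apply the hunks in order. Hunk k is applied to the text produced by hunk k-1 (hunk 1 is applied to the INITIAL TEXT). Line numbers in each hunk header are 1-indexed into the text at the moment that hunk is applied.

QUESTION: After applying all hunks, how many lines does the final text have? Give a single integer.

Answer: 6

Derivation:
Hunk 1: at line 3 remove [kzp,ykwwu,qzs] add [jkei] -> 7 lines: ruxu vyl rmset odmz jkei fjfm ytyg
Hunk 2: at line 1 remove [rmset,odmz,jkei] add [doegb] -> 5 lines: ruxu vyl doegb fjfm ytyg
Hunk 3: at line 1 remove [doegb] add [hqnhr] -> 5 lines: ruxu vyl hqnhr fjfm ytyg
Hunk 4: at line 1 remove [hqnhr] add [ejpb,ttzl] -> 6 lines: ruxu vyl ejpb ttzl fjfm ytyg
Hunk 5: at line 1 remove [vyl,ejpb,ttzl] add [vxio] -> 4 lines: ruxu vxio fjfm ytyg
Hunk 6: at line 1 remove [vxio] add [manaw,wmjtq,gwjz] -> 6 lines: ruxu manaw wmjtq gwjz fjfm ytyg
Final line count: 6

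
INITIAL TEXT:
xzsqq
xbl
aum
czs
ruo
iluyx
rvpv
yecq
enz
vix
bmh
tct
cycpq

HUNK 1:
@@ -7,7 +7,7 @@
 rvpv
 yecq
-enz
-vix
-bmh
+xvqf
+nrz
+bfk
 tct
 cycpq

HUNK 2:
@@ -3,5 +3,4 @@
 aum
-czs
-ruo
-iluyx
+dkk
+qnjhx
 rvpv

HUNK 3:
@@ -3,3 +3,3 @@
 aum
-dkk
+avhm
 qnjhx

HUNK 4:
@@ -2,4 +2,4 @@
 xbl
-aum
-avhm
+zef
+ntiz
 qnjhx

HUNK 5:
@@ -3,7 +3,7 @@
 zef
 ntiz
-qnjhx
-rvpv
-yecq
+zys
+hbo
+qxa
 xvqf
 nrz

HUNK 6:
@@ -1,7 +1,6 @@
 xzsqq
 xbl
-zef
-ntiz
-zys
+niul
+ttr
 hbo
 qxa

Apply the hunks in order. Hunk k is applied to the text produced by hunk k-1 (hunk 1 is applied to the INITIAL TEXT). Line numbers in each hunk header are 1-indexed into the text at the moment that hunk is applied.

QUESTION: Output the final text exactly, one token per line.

Answer: xzsqq
xbl
niul
ttr
hbo
qxa
xvqf
nrz
bfk
tct
cycpq

Derivation:
Hunk 1: at line 7 remove [enz,vix,bmh] add [xvqf,nrz,bfk] -> 13 lines: xzsqq xbl aum czs ruo iluyx rvpv yecq xvqf nrz bfk tct cycpq
Hunk 2: at line 3 remove [czs,ruo,iluyx] add [dkk,qnjhx] -> 12 lines: xzsqq xbl aum dkk qnjhx rvpv yecq xvqf nrz bfk tct cycpq
Hunk 3: at line 3 remove [dkk] add [avhm] -> 12 lines: xzsqq xbl aum avhm qnjhx rvpv yecq xvqf nrz bfk tct cycpq
Hunk 4: at line 2 remove [aum,avhm] add [zef,ntiz] -> 12 lines: xzsqq xbl zef ntiz qnjhx rvpv yecq xvqf nrz bfk tct cycpq
Hunk 5: at line 3 remove [qnjhx,rvpv,yecq] add [zys,hbo,qxa] -> 12 lines: xzsqq xbl zef ntiz zys hbo qxa xvqf nrz bfk tct cycpq
Hunk 6: at line 1 remove [zef,ntiz,zys] add [niul,ttr] -> 11 lines: xzsqq xbl niul ttr hbo qxa xvqf nrz bfk tct cycpq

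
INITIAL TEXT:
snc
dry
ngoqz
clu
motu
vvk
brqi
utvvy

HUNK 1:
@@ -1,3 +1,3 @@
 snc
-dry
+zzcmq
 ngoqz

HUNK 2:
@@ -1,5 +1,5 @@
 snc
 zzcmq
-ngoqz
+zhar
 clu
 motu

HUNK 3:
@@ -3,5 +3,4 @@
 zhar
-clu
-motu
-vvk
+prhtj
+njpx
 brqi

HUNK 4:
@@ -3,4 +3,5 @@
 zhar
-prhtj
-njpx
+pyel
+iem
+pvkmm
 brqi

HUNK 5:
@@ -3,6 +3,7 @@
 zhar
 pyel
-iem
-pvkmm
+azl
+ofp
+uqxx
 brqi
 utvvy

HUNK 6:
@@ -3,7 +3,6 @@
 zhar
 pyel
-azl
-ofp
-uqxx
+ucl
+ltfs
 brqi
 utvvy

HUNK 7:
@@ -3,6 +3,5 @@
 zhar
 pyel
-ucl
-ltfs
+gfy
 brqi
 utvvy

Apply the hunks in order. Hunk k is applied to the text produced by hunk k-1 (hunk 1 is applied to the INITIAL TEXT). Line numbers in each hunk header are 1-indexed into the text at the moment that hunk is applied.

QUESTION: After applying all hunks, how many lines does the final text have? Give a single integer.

Answer: 7

Derivation:
Hunk 1: at line 1 remove [dry] add [zzcmq] -> 8 lines: snc zzcmq ngoqz clu motu vvk brqi utvvy
Hunk 2: at line 1 remove [ngoqz] add [zhar] -> 8 lines: snc zzcmq zhar clu motu vvk brqi utvvy
Hunk 3: at line 3 remove [clu,motu,vvk] add [prhtj,njpx] -> 7 lines: snc zzcmq zhar prhtj njpx brqi utvvy
Hunk 4: at line 3 remove [prhtj,njpx] add [pyel,iem,pvkmm] -> 8 lines: snc zzcmq zhar pyel iem pvkmm brqi utvvy
Hunk 5: at line 3 remove [iem,pvkmm] add [azl,ofp,uqxx] -> 9 lines: snc zzcmq zhar pyel azl ofp uqxx brqi utvvy
Hunk 6: at line 3 remove [azl,ofp,uqxx] add [ucl,ltfs] -> 8 lines: snc zzcmq zhar pyel ucl ltfs brqi utvvy
Hunk 7: at line 3 remove [ucl,ltfs] add [gfy] -> 7 lines: snc zzcmq zhar pyel gfy brqi utvvy
Final line count: 7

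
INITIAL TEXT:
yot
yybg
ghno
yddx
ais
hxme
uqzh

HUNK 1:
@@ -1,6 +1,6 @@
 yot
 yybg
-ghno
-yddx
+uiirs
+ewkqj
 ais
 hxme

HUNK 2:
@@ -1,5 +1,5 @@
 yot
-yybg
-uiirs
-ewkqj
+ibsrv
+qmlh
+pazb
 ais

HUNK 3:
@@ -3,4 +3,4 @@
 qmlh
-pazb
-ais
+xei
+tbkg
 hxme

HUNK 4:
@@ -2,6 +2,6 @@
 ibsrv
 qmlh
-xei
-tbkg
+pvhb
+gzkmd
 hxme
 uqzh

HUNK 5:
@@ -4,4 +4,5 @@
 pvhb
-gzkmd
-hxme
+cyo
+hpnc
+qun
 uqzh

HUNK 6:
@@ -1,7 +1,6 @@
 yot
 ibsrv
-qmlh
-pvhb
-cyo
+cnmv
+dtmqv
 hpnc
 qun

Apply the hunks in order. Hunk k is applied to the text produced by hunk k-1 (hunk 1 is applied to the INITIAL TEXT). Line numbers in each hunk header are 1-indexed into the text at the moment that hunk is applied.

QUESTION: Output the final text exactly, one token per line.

Hunk 1: at line 1 remove [ghno,yddx] add [uiirs,ewkqj] -> 7 lines: yot yybg uiirs ewkqj ais hxme uqzh
Hunk 2: at line 1 remove [yybg,uiirs,ewkqj] add [ibsrv,qmlh,pazb] -> 7 lines: yot ibsrv qmlh pazb ais hxme uqzh
Hunk 3: at line 3 remove [pazb,ais] add [xei,tbkg] -> 7 lines: yot ibsrv qmlh xei tbkg hxme uqzh
Hunk 4: at line 2 remove [xei,tbkg] add [pvhb,gzkmd] -> 7 lines: yot ibsrv qmlh pvhb gzkmd hxme uqzh
Hunk 5: at line 4 remove [gzkmd,hxme] add [cyo,hpnc,qun] -> 8 lines: yot ibsrv qmlh pvhb cyo hpnc qun uqzh
Hunk 6: at line 1 remove [qmlh,pvhb,cyo] add [cnmv,dtmqv] -> 7 lines: yot ibsrv cnmv dtmqv hpnc qun uqzh

Answer: yot
ibsrv
cnmv
dtmqv
hpnc
qun
uqzh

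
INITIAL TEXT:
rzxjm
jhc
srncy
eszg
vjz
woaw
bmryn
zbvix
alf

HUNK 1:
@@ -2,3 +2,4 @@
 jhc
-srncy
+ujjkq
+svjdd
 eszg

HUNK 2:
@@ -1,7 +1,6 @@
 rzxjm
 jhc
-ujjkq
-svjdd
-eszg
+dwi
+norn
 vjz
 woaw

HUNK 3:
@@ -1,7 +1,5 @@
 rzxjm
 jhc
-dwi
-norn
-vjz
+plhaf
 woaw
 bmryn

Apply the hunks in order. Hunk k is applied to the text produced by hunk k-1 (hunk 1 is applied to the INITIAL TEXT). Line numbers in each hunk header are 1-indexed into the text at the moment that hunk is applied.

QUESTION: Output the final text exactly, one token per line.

Answer: rzxjm
jhc
plhaf
woaw
bmryn
zbvix
alf

Derivation:
Hunk 1: at line 2 remove [srncy] add [ujjkq,svjdd] -> 10 lines: rzxjm jhc ujjkq svjdd eszg vjz woaw bmryn zbvix alf
Hunk 2: at line 1 remove [ujjkq,svjdd,eszg] add [dwi,norn] -> 9 lines: rzxjm jhc dwi norn vjz woaw bmryn zbvix alf
Hunk 3: at line 1 remove [dwi,norn,vjz] add [plhaf] -> 7 lines: rzxjm jhc plhaf woaw bmryn zbvix alf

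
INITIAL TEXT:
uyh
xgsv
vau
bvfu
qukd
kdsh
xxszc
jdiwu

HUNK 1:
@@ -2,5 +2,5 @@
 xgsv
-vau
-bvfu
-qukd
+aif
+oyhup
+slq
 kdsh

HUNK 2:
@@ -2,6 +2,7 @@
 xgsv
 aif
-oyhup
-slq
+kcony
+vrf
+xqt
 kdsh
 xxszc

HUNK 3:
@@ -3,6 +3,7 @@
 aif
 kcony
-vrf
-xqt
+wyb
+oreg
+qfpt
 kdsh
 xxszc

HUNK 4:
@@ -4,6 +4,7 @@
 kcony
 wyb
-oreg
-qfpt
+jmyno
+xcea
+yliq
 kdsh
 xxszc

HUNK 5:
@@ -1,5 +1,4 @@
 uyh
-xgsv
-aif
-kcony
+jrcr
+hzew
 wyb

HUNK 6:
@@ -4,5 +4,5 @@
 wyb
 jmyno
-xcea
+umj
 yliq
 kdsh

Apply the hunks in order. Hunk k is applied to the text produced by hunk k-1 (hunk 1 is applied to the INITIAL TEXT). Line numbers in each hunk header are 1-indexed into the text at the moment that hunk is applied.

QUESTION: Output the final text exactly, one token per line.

Hunk 1: at line 2 remove [vau,bvfu,qukd] add [aif,oyhup,slq] -> 8 lines: uyh xgsv aif oyhup slq kdsh xxszc jdiwu
Hunk 2: at line 2 remove [oyhup,slq] add [kcony,vrf,xqt] -> 9 lines: uyh xgsv aif kcony vrf xqt kdsh xxszc jdiwu
Hunk 3: at line 3 remove [vrf,xqt] add [wyb,oreg,qfpt] -> 10 lines: uyh xgsv aif kcony wyb oreg qfpt kdsh xxszc jdiwu
Hunk 4: at line 4 remove [oreg,qfpt] add [jmyno,xcea,yliq] -> 11 lines: uyh xgsv aif kcony wyb jmyno xcea yliq kdsh xxszc jdiwu
Hunk 5: at line 1 remove [xgsv,aif,kcony] add [jrcr,hzew] -> 10 lines: uyh jrcr hzew wyb jmyno xcea yliq kdsh xxszc jdiwu
Hunk 6: at line 4 remove [xcea] add [umj] -> 10 lines: uyh jrcr hzew wyb jmyno umj yliq kdsh xxszc jdiwu

Answer: uyh
jrcr
hzew
wyb
jmyno
umj
yliq
kdsh
xxszc
jdiwu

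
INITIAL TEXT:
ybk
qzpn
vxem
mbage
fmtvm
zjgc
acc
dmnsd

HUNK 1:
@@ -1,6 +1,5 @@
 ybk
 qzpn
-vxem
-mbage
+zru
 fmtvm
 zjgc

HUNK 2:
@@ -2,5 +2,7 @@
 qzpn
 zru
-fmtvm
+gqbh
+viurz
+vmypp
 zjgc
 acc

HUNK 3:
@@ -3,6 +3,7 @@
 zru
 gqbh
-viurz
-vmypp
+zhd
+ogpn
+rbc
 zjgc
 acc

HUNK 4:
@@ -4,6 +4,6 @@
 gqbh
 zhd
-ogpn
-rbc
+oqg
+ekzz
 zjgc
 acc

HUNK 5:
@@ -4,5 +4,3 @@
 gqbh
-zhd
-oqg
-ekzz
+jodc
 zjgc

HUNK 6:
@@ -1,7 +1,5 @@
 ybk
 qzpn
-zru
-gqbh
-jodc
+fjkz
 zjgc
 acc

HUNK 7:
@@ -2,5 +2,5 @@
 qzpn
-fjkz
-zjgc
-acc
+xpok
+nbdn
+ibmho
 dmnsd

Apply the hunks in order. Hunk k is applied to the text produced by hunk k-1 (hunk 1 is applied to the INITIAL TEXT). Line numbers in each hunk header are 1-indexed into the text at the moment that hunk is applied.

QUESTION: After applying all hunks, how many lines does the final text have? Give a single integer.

Answer: 6

Derivation:
Hunk 1: at line 1 remove [vxem,mbage] add [zru] -> 7 lines: ybk qzpn zru fmtvm zjgc acc dmnsd
Hunk 2: at line 2 remove [fmtvm] add [gqbh,viurz,vmypp] -> 9 lines: ybk qzpn zru gqbh viurz vmypp zjgc acc dmnsd
Hunk 3: at line 3 remove [viurz,vmypp] add [zhd,ogpn,rbc] -> 10 lines: ybk qzpn zru gqbh zhd ogpn rbc zjgc acc dmnsd
Hunk 4: at line 4 remove [ogpn,rbc] add [oqg,ekzz] -> 10 lines: ybk qzpn zru gqbh zhd oqg ekzz zjgc acc dmnsd
Hunk 5: at line 4 remove [zhd,oqg,ekzz] add [jodc] -> 8 lines: ybk qzpn zru gqbh jodc zjgc acc dmnsd
Hunk 6: at line 1 remove [zru,gqbh,jodc] add [fjkz] -> 6 lines: ybk qzpn fjkz zjgc acc dmnsd
Hunk 7: at line 2 remove [fjkz,zjgc,acc] add [xpok,nbdn,ibmho] -> 6 lines: ybk qzpn xpok nbdn ibmho dmnsd
Final line count: 6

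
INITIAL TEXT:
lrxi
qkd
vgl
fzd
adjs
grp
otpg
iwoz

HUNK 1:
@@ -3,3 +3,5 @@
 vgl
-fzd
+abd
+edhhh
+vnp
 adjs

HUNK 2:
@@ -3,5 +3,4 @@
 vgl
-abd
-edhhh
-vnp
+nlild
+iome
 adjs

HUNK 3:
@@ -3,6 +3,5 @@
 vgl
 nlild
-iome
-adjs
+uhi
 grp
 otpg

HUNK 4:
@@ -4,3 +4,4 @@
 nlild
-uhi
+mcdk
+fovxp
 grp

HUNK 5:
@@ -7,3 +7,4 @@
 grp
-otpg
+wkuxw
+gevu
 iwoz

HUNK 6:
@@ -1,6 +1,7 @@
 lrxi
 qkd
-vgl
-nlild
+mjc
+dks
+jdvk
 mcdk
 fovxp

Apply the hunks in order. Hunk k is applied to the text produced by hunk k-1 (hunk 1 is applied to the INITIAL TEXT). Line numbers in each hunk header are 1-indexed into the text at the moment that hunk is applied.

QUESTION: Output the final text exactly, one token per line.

Hunk 1: at line 3 remove [fzd] add [abd,edhhh,vnp] -> 10 lines: lrxi qkd vgl abd edhhh vnp adjs grp otpg iwoz
Hunk 2: at line 3 remove [abd,edhhh,vnp] add [nlild,iome] -> 9 lines: lrxi qkd vgl nlild iome adjs grp otpg iwoz
Hunk 3: at line 3 remove [iome,adjs] add [uhi] -> 8 lines: lrxi qkd vgl nlild uhi grp otpg iwoz
Hunk 4: at line 4 remove [uhi] add [mcdk,fovxp] -> 9 lines: lrxi qkd vgl nlild mcdk fovxp grp otpg iwoz
Hunk 5: at line 7 remove [otpg] add [wkuxw,gevu] -> 10 lines: lrxi qkd vgl nlild mcdk fovxp grp wkuxw gevu iwoz
Hunk 6: at line 1 remove [vgl,nlild] add [mjc,dks,jdvk] -> 11 lines: lrxi qkd mjc dks jdvk mcdk fovxp grp wkuxw gevu iwoz

Answer: lrxi
qkd
mjc
dks
jdvk
mcdk
fovxp
grp
wkuxw
gevu
iwoz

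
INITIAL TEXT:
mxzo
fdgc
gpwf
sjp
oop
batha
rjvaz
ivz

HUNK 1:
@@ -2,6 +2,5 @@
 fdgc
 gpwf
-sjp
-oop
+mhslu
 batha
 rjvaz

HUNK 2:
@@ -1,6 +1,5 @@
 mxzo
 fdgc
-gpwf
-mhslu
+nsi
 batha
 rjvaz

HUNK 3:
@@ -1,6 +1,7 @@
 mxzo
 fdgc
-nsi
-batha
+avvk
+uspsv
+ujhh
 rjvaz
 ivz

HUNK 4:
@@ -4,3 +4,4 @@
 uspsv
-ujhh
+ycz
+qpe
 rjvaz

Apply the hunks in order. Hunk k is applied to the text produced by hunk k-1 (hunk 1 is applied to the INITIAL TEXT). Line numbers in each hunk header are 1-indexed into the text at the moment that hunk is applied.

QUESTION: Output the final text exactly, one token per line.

Answer: mxzo
fdgc
avvk
uspsv
ycz
qpe
rjvaz
ivz

Derivation:
Hunk 1: at line 2 remove [sjp,oop] add [mhslu] -> 7 lines: mxzo fdgc gpwf mhslu batha rjvaz ivz
Hunk 2: at line 1 remove [gpwf,mhslu] add [nsi] -> 6 lines: mxzo fdgc nsi batha rjvaz ivz
Hunk 3: at line 1 remove [nsi,batha] add [avvk,uspsv,ujhh] -> 7 lines: mxzo fdgc avvk uspsv ujhh rjvaz ivz
Hunk 4: at line 4 remove [ujhh] add [ycz,qpe] -> 8 lines: mxzo fdgc avvk uspsv ycz qpe rjvaz ivz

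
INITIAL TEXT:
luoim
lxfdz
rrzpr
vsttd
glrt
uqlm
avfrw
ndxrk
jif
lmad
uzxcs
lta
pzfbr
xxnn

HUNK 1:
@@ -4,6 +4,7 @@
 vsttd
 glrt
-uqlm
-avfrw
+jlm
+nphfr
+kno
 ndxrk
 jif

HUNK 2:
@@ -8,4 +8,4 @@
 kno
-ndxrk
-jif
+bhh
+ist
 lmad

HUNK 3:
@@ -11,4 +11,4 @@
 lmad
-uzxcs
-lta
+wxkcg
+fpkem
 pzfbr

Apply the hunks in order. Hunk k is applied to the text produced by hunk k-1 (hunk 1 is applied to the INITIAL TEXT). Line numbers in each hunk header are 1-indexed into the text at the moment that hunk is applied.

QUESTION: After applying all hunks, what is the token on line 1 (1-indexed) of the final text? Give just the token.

Hunk 1: at line 4 remove [uqlm,avfrw] add [jlm,nphfr,kno] -> 15 lines: luoim lxfdz rrzpr vsttd glrt jlm nphfr kno ndxrk jif lmad uzxcs lta pzfbr xxnn
Hunk 2: at line 8 remove [ndxrk,jif] add [bhh,ist] -> 15 lines: luoim lxfdz rrzpr vsttd glrt jlm nphfr kno bhh ist lmad uzxcs lta pzfbr xxnn
Hunk 3: at line 11 remove [uzxcs,lta] add [wxkcg,fpkem] -> 15 lines: luoim lxfdz rrzpr vsttd glrt jlm nphfr kno bhh ist lmad wxkcg fpkem pzfbr xxnn
Final line 1: luoim

Answer: luoim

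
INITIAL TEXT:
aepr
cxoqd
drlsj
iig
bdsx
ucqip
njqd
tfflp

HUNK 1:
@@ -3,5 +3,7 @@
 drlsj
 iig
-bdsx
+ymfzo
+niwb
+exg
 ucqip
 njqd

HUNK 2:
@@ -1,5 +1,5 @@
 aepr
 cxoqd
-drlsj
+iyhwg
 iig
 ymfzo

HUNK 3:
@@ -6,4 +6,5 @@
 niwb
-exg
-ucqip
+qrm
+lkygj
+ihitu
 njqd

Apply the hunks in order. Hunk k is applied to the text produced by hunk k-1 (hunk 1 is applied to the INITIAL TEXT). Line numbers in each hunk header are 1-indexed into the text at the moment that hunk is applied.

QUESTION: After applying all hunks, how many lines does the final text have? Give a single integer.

Answer: 11

Derivation:
Hunk 1: at line 3 remove [bdsx] add [ymfzo,niwb,exg] -> 10 lines: aepr cxoqd drlsj iig ymfzo niwb exg ucqip njqd tfflp
Hunk 2: at line 1 remove [drlsj] add [iyhwg] -> 10 lines: aepr cxoqd iyhwg iig ymfzo niwb exg ucqip njqd tfflp
Hunk 3: at line 6 remove [exg,ucqip] add [qrm,lkygj,ihitu] -> 11 lines: aepr cxoqd iyhwg iig ymfzo niwb qrm lkygj ihitu njqd tfflp
Final line count: 11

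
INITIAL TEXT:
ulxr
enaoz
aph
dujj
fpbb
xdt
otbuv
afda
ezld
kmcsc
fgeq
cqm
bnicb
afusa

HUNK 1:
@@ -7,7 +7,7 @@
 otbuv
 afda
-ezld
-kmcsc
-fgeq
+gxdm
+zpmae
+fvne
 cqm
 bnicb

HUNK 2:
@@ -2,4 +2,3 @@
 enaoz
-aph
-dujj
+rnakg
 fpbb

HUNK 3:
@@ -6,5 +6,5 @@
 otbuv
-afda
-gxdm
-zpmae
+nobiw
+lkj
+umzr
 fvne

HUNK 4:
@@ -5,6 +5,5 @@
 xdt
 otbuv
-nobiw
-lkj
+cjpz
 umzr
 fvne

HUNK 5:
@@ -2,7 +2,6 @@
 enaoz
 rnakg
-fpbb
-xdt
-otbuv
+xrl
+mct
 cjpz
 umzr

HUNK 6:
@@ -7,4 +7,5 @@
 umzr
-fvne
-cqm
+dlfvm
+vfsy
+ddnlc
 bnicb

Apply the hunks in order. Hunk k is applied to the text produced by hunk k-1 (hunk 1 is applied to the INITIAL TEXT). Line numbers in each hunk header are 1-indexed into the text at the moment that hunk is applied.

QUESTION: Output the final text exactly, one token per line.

Answer: ulxr
enaoz
rnakg
xrl
mct
cjpz
umzr
dlfvm
vfsy
ddnlc
bnicb
afusa

Derivation:
Hunk 1: at line 7 remove [ezld,kmcsc,fgeq] add [gxdm,zpmae,fvne] -> 14 lines: ulxr enaoz aph dujj fpbb xdt otbuv afda gxdm zpmae fvne cqm bnicb afusa
Hunk 2: at line 2 remove [aph,dujj] add [rnakg] -> 13 lines: ulxr enaoz rnakg fpbb xdt otbuv afda gxdm zpmae fvne cqm bnicb afusa
Hunk 3: at line 6 remove [afda,gxdm,zpmae] add [nobiw,lkj,umzr] -> 13 lines: ulxr enaoz rnakg fpbb xdt otbuv nobiw lkj umzr fvne cqm bnicb afusa
Hunk 4: at line 5 remove [nobiw,lkj] add [cjpz] -> 12 lines: ulxr enaoz rnakg fpbb xdt otbuv cjpz umzr fvne cqm bnicb afusa
Hunk 5: at line 2 remove [fpbb,xdt,otbuv] add [xrl,mct] -> 11 lines: ulxr enaoz rnakg xrl mct cjpz umzr fvne cqm bnicb afusa
Hunk 6: at line 7 remove [fvne,cqm] add [dlfvm,vfsy,ddnlc] -> 12 lines: ulxr enaoz rnakg xrl mct cjpz umzr dlfvm vfsy ddnlc bnicb afusa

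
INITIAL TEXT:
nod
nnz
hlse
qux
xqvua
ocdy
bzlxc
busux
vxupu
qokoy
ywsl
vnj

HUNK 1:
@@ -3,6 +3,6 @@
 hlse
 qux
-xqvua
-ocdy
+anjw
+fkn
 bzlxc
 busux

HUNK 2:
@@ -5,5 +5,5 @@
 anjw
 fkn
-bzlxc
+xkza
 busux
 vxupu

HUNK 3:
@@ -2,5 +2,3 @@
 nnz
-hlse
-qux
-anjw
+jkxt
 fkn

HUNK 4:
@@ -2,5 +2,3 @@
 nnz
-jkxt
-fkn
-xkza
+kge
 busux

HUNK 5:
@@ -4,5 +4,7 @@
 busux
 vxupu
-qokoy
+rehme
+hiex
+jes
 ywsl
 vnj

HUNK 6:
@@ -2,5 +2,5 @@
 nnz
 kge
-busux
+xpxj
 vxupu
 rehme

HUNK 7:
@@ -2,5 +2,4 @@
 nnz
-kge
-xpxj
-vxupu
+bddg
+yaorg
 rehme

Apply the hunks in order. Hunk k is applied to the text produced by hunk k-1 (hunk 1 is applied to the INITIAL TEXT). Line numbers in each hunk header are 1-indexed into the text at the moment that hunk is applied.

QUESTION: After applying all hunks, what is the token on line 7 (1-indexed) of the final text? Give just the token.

Answer: jes

Derivation:
Hunk 1: at line 3 remove [xqvua,ocdy] add [anjw,fkn] -> 12 lines: nod nnz hlse qux anjw fkn bzlxc busux vxupu qokoy ywsl vnj
Hunk 2: at line 5 remove [bzlxc] add [xkza] -> 12 lines: nod nnz hlse qux anjw fkn xkza busux vxupu qokoy ywsl vnj
Hunk 3: at line 2 remove [hlse,qux,anjw] add [jkxt] -> 10 lines: nod nnz jkxt fkn xkza busux vxupu qokoy ywsl vnj
Hunk 4: at line 2 remove [jkxt,fkn,xkza] add [kge] -> 8 lines: nod nnz kge busux vxupu qokoy ywsl vnj
Hunk 5: at line 4 remove [qokoy] add [rehme,hiex,jes] -> 10 lines: nod nnz kge busux vxupu rehme hiex jes ywsl vnj
Hunk 6: at line 2 remove [busux] add [xpxj] -> 10 lines: nod nnz kge xpxj vxupu rehme hiex jes ywsl vnj
Hunk 7: at line 2 remove [kge,xpxj,vxupu] add [bddg,yaorg] -> 9 lines: nod nnz bddg yaorg rehme hiex jes ywsl vnj
Final line 7: jes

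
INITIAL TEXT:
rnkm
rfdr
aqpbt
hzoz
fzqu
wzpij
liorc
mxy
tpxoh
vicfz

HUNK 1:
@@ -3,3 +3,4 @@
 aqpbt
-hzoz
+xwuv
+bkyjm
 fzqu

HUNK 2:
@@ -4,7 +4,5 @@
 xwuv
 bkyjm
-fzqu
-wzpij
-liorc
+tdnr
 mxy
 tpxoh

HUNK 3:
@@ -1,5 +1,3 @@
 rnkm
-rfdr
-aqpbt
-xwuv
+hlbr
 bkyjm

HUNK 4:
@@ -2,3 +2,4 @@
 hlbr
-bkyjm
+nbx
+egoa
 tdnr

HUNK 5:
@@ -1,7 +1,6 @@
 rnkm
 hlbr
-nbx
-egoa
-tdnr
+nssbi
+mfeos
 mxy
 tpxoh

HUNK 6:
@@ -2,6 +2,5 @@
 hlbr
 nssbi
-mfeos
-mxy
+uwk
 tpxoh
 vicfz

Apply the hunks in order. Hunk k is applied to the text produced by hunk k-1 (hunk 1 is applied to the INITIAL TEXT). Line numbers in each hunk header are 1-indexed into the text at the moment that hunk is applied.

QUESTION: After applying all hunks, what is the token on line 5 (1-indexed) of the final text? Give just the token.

Answer: tpxoh

Derivation:
Hunk 1: at line 3 remove [hzoz] add [xwuv,bkyjm] -> 11 lines: rnkm rfdr aqpbt xwuv bkyjm fzqu wzpij liorc mxy tpxoh vicfz
Hunk 2: at line 4 remove [fzqu,wzpij,liorc] add [tdnr] -> 9 lines: rnkm rfdr aqpbt xwuv bkyjm tdnr mxy tpxoh vicfz
Hunk 3: at line 1 remove [rfdr,aqpbt,xwuv] add [hlbr] -> 7 lines: rnkm hlbr bkyjm tdnr mxy tpxoh vicfz
Hunk 4: at line 2 remove [bkyjm] add [nbx,egoa] -> 8 lines: rnkm hlbr nbx egoa tdnr mxy tpxoh vicfz
Hunk 5: at line 1 remove [nbx,egoa,tdnr] add [nssbi,mfeos] -> 7 lines: rnkm hlbr nssbi mfeos mxy tpxoh vicfz
Hunk 6: at line 2 remove [mfeos,mxy] add [uwk] -> 6 lines: rnkm hlbr nssbi uwk tpxoh vicfz
Final line 5: tpxoh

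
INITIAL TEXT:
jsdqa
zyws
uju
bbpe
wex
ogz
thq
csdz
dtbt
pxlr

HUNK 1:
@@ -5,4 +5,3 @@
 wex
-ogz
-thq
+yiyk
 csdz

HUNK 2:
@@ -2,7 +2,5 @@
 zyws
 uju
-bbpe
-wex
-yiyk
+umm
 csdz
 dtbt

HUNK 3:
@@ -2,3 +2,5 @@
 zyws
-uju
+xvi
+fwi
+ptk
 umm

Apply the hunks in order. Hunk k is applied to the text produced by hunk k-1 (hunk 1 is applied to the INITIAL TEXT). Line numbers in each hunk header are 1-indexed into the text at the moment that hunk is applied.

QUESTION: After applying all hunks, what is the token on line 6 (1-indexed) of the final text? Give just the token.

Answer: umm

Derivation:
Hunk 1: at line 5 remove [ogz,thq] add [yiyk] -> 9 lines: jsdqa zyws uju bbpe wex yiyk csdz dtbt pxlr
Hunk 2: at line 2 remove [bbpe,wex,yiyk] add [umm] -> 7 lines: jsdqa zyws uju umm csdz dtbt pxlr
Hunk 3: at line 2 remove [uju] add [xvi,fwi,ptk] -> 9 lines: jsdqa zyws xvi fwi ptk umm csdz dtbt pxlr
Final line 6: umm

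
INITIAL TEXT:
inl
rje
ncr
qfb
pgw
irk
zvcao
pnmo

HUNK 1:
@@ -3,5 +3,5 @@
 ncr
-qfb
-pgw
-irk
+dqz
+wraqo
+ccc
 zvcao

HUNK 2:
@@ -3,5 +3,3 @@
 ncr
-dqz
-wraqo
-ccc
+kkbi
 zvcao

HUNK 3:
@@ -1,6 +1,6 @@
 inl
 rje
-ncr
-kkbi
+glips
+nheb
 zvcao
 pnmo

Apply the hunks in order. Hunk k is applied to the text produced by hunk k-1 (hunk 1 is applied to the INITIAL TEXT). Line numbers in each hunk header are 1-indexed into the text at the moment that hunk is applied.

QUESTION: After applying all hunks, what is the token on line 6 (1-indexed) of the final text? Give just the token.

Answer: pnmo

Derivation:
Hunk 1: at line 3 remove [qfb,pgw,irk] add [dqz,wraqo,ccc] -> 8 lines: inl rje ncr dqz wraqo ccc zvcao pnmo
Hunk 2: at line 3 remove [dqz,wraqo,ccc] add [kkbi] -> 6 lines: inl rje ncr kkbi zvcao pnmo
Hunk 3: at line 1 remove [ncr,kkbi] add [glips,nheb] -> 6 lines: inl rje glips nheb zvcao pnmo
Final line 6: pnmo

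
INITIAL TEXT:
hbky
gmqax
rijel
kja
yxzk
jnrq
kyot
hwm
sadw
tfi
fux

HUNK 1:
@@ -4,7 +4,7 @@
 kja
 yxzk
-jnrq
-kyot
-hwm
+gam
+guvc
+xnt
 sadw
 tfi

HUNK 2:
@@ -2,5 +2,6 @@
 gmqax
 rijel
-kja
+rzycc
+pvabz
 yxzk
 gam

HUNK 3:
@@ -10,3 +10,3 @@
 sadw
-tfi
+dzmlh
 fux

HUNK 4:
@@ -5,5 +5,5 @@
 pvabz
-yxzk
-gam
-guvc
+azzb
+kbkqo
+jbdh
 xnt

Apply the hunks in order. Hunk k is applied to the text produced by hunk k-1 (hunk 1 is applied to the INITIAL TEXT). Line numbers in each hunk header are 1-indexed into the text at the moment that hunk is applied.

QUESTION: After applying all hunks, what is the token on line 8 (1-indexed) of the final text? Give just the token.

Hunk 1: at line 4 remove [jnrq,kyot,hwm] add [gam,guvc,xnt] -> 11 lines: hbky gmqax rijel kja yxzk gam guvc xnt sadw tfi fux
Hunk 2: at line 2 remove [kja] add [rzycc,pvabz] -> 12 lines: hbky gmqax rijel rzycc pvabz yxzk gam guvc xnt sadw tfi fux
Hunk 3: at line 10 remove [tfi] add [dzmlh] -> 12 lines: hbky gmqax rijel rzycc pvabz yxzk gam guvc xnt sadw dzmlh fux
Hunk 4: at line 5 remove [yxzk,gam,guvc] add [azzb,kbkqo,jbdh] -> 12 lines: hbky gmqax rijel rzycc pvabz azzb kbkqo jbdh xnt sadw dzmlh fux
Final line 8: jbdh

Answer: jbdh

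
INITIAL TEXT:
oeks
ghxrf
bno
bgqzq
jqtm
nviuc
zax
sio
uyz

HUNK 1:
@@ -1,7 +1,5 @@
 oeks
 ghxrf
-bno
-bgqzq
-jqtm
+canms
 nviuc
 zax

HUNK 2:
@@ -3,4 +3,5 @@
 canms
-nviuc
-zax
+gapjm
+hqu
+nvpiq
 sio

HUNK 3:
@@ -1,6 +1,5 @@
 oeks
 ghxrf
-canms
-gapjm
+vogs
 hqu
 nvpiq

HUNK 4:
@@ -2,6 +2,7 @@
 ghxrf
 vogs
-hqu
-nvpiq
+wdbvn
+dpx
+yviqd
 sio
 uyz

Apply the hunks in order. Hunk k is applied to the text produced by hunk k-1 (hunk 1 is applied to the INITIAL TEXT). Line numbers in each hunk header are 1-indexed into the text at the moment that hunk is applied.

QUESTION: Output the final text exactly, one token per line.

Answer: oeks
ghxrf
vogs
wdbvn
dpx
yviqd
sio
uyz

Derivation:
Hunk 1: at line 1 remove [bno,bgqzq,jqtm] add [canms] -> 7 lines: oeks ghxrf canms nviuc zax sio uyz
Hunk 2: at line 3 remove [nviuc,zax] add [gapjm,hqu,nvpiq] -> 8 lines: oeks ghxrf canms gapjm hqu nvpiq sio uyz
Hunk 3: at line 1 remove [canms,gapjm] add [vogs] -> 7 lines: oeks ghxrf vogs hqu nvpiq sio uyz
Hunk 4: at line 2 remove [hqu,nvpiq] add [wdbvn,dpx,yviqd] -> 8 lines: oeks ghxrf vogs wdbvn dpx yviqd sio uyz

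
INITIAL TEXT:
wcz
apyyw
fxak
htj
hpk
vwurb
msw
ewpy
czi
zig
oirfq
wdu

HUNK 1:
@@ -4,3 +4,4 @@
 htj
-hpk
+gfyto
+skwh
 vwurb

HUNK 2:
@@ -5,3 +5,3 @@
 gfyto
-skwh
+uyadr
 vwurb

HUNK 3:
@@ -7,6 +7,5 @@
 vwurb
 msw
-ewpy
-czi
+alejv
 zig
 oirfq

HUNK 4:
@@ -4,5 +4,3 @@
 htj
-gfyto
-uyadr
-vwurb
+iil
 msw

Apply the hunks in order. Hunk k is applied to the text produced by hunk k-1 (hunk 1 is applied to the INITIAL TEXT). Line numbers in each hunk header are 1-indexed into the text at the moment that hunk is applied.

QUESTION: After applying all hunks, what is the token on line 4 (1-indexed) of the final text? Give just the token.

Answer: htj

Derivation:
Hunk 1: at line 4 remove [hpk] add [gfyto,skwh] -> 13 lines: wcz apyyw fxak htj gfyto skwh vwurb msw ewpy czi zig oirfq wdu
Hunk 2: at line 5 remove [skwh] add [uyadr] -> 13 lines: wcz apyyw fxak htj gfyto uyadr vwurb msw ewpy czi zig oirfq wdu
Hunk 3: at line 7 remove [ewpy,czi] add [alejv] -> 12 lines: wcz apyyw fxak htj gfyto uyadr vwurb msw alejv zig oirfq wdu
Hunk 4: at line 4 remove [gfyto,uyadr,vwurb] add [iil] -> 10 lines: wcz apyyw fxak htj iil msw alejv zig oirfq wdu
Final line 4: htj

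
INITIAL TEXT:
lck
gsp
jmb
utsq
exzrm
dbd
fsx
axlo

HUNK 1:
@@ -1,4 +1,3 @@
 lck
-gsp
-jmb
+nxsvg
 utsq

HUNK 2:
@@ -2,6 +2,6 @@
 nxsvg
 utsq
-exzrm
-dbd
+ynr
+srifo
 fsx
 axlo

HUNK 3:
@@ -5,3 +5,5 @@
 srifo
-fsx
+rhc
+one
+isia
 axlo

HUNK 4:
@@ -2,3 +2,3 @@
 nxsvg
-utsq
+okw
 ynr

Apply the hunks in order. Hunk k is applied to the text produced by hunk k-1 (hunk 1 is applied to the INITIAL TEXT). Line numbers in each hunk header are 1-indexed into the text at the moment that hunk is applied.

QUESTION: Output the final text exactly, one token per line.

Hunk 1: at line 1 remove [gsp,jmb] add [nxsvg] -> 7 lines: lck nxsvg utsq exzrm dbd fsx axlo
Hunk 2: at line 2 remove [exzrm,dbd] add [ynr,srifo] -> 7 lines: lck nxsvg utsq ynr srifo fsx axlo
Hunk 3: at line 5 remove [fsx] add [rhc,one,isia] -> 9 lines: lck nxsvg utsq ynr srifo rhc one isia axlo
Hunk 4: at line 2 remove [utsq] add [okw] -> 9 lines: lck nxsvg okw ynr srifo rhc one isia axlo

Answer: lck
nxsvg
okw
ynr
srifo
rhc
one
isia
axlo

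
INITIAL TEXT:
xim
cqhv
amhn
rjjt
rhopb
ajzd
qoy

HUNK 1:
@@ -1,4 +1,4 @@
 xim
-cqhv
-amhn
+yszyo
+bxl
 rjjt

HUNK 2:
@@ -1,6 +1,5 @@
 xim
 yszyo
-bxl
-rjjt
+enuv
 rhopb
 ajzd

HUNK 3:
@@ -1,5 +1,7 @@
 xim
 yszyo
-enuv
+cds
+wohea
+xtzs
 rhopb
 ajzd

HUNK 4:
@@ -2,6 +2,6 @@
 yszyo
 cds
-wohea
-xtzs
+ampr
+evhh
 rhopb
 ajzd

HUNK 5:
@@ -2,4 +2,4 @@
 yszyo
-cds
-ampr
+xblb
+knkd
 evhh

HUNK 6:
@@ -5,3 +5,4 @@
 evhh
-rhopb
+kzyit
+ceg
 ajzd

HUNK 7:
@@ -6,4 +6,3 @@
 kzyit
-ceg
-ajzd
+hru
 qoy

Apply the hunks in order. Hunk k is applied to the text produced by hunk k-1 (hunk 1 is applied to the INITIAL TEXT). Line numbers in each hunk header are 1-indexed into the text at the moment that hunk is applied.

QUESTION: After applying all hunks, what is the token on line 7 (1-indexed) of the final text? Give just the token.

Answer: hru

Derivation:
Hunk 1: at line 1 remove [cqhv,amhn] add [yszyo,bxl] -> 7 lines: xim yszyo bxl rjjt rhopb ajzd qoy
Hunk 2: at line 1 remove [bxl,rjjt] add [enuv] -> 6 lines: xim yszyo enuv rhopb ajzd qoy
Hunk 3: at line 1 remove [enuv] add [cds,wohea,xtzs] -> 8 lines: xim yszyo cds wohea xtzs rhopb ajzd qoy
Hunk 4: at line 2 remove [wohea,xtzs] add [ampr,evhh] -> 8 lines: xim yszyo cds ampr evhh rhopb ajzd qoy
Hunk 5: at line 2 remove [cds,ampr] add [xblb,knkd] -> 8 lines: xim yszyo xblb knkd evhh rhopb ajzd qoy
Hunk 6: at line 5 remove [rhopb] add [kzyit,ceg] -> 9 lines: xim yszyo xblb knkd evhh kzyit ceg ajzd qoy
Hunk 7: at line 6 remove [ceg,ajzd] add [hru] -> 8 lines: xim yszyo xblb knkd evhh kzyit hru qoy
Final line 7: hru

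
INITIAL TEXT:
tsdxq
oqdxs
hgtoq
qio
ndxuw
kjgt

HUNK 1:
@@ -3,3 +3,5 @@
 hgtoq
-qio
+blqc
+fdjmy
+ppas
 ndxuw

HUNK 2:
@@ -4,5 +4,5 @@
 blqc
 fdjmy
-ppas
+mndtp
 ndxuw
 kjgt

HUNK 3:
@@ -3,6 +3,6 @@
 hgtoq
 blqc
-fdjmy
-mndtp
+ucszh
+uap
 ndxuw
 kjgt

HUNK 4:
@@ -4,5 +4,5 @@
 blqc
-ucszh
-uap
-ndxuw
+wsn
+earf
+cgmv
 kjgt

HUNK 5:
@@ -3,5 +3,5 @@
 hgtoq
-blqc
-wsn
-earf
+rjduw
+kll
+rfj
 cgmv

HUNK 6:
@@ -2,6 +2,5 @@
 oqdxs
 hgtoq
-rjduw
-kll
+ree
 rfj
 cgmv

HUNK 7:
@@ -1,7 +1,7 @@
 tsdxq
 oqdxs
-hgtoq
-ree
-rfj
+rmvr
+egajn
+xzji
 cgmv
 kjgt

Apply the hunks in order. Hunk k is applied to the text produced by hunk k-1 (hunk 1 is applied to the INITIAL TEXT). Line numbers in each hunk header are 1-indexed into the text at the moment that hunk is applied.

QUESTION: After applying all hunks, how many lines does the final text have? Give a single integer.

Answer: 7

Derivation:
Hunk 1: at line 3 remove [qio] add [blqc,fdjmy,ppas] -> 8 lines: tsdxq oqdxs hgtoq blqc fdjmy ppas ndxuw kjgt
Hunk 2: at line 4 remove [ppas] add [mndtp] -> 8 lines: tsdxq oqdxs hgtoq blqc fdjmy mndtp ndxuw kjgt
Hunk 3: at line 3 remove [fdjmy,mndtp] add [ucszh,uap] -> 8 lines: tsdxq oqdxs hgtoq blqc ucszh uap ndxuw kjgt
Hunk 4: at line 4 remove [ucszh,uap,ndxuw] add [wsn,earf,cgmv] -> 8 lines: tsdxq oqdxs hgtoq blqc wsn earf cgmv kjgt
Hunk 5: at line 3 remove [blqc,wsn,earf] add [rjduw,kll,rfj] -> 8 lines: tsdxq oqdxs hgtoq rjduw kll rfj cgmv kjgt
Hunk 6: at line 2 remove [rjduw,kll] add [ree] -> 7 lines: tsdxq oqdxs hgtoq ree rfj cgmv kjgt
Hunk 7: at line 1 remove [hgtoq,ree,rfj] add [rmvr,egajn,xzji] -> 7 lines: tsdxq oqdxs rmvr egajn xzji cgmv kjgt
Final line count: 7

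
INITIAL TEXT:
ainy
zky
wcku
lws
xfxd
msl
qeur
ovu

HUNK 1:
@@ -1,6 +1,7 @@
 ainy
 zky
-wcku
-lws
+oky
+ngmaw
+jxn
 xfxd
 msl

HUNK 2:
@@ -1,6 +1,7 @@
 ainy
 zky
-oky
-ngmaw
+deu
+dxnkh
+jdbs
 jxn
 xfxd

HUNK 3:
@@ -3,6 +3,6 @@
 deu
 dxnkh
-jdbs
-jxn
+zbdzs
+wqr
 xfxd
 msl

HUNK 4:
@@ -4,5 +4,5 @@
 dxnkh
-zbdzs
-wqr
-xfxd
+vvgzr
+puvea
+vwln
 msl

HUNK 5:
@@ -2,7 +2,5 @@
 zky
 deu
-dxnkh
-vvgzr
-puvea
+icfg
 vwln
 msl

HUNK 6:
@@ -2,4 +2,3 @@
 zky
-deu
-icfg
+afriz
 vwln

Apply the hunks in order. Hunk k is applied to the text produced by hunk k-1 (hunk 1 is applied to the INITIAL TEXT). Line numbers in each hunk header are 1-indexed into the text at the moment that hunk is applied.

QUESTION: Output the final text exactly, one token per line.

Answer: ainy
zky
afriz
vwln
msl
qeur
ovu

Derivation:
Hunk 1: at line 1 remove [wcku,lws] add [oky,ngmaw,jxn] -> 9 lines: ainy zky oky ngmaw jxn xfxd msl qeur ovu
Hunk 2: at line 1 remove [oky,ngmaw] add [deu,dxnkh,jdbs] -> 10 lines: ainy zky deu dxnkh jdbs jxn xfxd msl qeur ovu
Hunk 3: at line 3 remove [jdbs,jxn] add [zbdzs,wqr] -> 10 lines: ainy zky deu dxnkh zbdzs wqr xfxd msl qeur ovu
Hunk 4: at line 4 remove [zbdzs,wqr,xfxd] add [vvgzr,puvea,vwln] -> 10 lines: ainy zky deu dxnkh vvgzr puvea vwln msl qeur ovu
Hunk 5: at line 2 remove [dxnkh,vvgzr,puvea] add [icfg] -> 8 lines: ainy zky deu icfg vwln msl qeur ovu
Hunk 6: at line 2 remove [deu,icfg] add [afriz] -> 7 lines: ainy zky afriz vwln msl qeur ovu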